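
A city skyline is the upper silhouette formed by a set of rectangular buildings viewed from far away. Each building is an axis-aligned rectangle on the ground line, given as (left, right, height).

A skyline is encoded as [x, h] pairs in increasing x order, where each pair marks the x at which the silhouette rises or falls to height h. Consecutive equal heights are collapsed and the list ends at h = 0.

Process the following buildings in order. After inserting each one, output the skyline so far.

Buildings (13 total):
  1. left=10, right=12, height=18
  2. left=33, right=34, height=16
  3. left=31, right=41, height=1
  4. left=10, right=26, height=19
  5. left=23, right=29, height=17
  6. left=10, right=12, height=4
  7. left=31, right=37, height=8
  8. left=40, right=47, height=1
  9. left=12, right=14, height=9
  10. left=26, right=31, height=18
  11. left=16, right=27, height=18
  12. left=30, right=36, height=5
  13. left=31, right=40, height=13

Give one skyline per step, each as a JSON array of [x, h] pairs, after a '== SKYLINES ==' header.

== SKYLINES ==
[[10,18],[12,0]]
[[10,18],[12,0],[33,16],[34,0]]
[[10,18],[12,0],[31,1],[33,16],[34,1],[41,0]]
[[10,19],[26,0],[31,1],[33,16],[34,1],[41,0]]
[[10,19],[26,17],[29,0],[31,1],[33,16],[34,1],[41,0]]
[[10,19],[26,17],[29,0],[31,1],[33,16],[34,1],[41,0]]
[[10,19],[26,17],[29,0],[31,8],[33,16],[34,8],[37,1],[41,0]]
[[10,19],[26,17],[29,0],[31,8],[33,16],[34,8],[37,1],[47,0]]
[[10,19],[26,17],[29,0],[31,8],[33,16],[34,8],[37,1],[47,0]]
[[10,19],[26,18],[31,8],[33,16],[34,8],[37,1],[47,0]]
[[10,19],[26,18],[31,8],[33,16],[34,8],[37,1],[47,0]]
[[10,19],[26,18],[31,8],[33,16],[34,8],[37,1],[47,0]]
[[10,19],[26,18],[31,13],[33,16],[34,13],[40,1],[47,0]]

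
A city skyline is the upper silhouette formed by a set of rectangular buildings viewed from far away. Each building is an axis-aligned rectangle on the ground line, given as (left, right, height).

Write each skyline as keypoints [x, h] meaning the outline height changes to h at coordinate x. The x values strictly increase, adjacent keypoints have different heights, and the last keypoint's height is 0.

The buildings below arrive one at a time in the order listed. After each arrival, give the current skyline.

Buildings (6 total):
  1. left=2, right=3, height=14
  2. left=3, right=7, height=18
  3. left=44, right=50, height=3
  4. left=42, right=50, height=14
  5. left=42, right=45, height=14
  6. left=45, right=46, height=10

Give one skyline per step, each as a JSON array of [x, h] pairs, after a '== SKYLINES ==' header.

== SKYLINES ==
[[2,14],[3,0]]
[[2,14],[3,18],[7,0]]
[[2,14],[3,18],[7,0],[44,3],[50,0]]
[[2,14],[3,18],[7,0],[42,14],[50,0]]
[[2,14],[3,18],[7,0],[42,14],[50,0]]
[[2,14],[3,18],[7,0],[42,14],[50,0]]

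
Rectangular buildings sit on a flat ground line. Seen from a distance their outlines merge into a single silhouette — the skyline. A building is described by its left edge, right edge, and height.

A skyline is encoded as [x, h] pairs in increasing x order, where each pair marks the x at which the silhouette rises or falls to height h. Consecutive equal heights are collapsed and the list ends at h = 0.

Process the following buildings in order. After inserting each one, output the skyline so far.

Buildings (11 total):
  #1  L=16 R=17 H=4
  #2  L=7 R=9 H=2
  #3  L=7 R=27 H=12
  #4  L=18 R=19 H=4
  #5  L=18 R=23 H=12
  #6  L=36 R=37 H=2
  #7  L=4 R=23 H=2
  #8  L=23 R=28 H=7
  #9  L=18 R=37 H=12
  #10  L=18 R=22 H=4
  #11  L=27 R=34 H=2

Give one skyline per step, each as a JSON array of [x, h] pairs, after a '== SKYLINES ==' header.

== SKYLINES ==
[[16,4],[17,0]]
[[7,2],[9,0],[16,4],[17,0]]
[[7,12],[27,0]]
[[7,12],[27,0]]
[[7,12],[27,0]]
[[7,12],[27,0],[36,2],[37,0]]
[[4,2],[7,12],[27,0],[36,2],[37,0]]
[[4,2],[7,12],[27,7],[28,0],[36,2],[37,0]]
[[4,2],[7,12],[37,0]]
[[4,2],[7,12],[37,0]]
[[4,2],[7,12],[37,0]]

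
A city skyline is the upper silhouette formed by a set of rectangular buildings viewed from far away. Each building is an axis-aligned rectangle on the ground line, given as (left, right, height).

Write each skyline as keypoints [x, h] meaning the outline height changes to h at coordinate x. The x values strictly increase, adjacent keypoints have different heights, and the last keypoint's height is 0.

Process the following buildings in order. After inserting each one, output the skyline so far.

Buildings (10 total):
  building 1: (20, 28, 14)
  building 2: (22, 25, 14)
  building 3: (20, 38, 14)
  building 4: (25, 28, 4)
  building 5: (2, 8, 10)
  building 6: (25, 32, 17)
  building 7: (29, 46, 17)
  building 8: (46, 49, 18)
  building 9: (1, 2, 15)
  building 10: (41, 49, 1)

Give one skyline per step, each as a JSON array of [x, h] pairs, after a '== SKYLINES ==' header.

== SKYLINES ==
[[20,14],[28,0]]
[[20,14],[28,0]]
[[20,14],[38,0]]
[[20,14],[38,0]]
[[2,10],[8,0],[20,14],[38,0]]
[[2,10],[8,0],[20,14],[25,17],[32,14],[38,0]]
[[2,10],[8,0],[20,14],[25,17],[46,0]]
[[2,10],[8,0],[20,14],[25,17],[46,18],[49,0]]
[[1,15],[2,10],[8,0],[20,14],[25,17],[46,18],[49,0]]
[[1,15],[2,10],[8,0],[20,14],[25,17],[46,18],[49,0]]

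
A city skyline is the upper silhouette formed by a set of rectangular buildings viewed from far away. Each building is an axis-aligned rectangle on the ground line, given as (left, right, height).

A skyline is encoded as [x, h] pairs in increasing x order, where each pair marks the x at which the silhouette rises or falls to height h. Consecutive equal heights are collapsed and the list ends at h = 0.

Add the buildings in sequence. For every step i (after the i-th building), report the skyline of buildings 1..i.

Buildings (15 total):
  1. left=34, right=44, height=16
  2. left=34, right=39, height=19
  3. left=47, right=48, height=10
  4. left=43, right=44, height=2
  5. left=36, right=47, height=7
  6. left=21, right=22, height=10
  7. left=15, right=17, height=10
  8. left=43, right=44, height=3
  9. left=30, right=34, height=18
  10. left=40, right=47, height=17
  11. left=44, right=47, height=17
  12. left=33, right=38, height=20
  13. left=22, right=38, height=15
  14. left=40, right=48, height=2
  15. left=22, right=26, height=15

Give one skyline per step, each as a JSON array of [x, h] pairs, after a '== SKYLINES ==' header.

== SKYLINES ==
[[34,16],[44,0]]
[[34,19],[39,16],[44,0]]
[[34,19],[39,16],[44,0],[47,10],[48,0]]
[[34,19],[39,16],[44,0],[47,10],[48,0]]
[[34,19],[39,16],[44,7],[47,10],[48,0]]
[[21,10],[22,0],[34,19],[39,16],[44,7],[47,10],[48,0]]
[[15,10],[17,0],[21,10],[22,0],[34,19],[39,16],[44,7],[47,10],[48,0]]
[[15,10],[17,0],[21,10],[22,0],[34,19],[39,16],[44,7],[47,10],[48,0]]
[[15,10],[17,0],[21,10],[22,0],[30,18],[34,19],[39,16],[44,7],[47,10],[48,0]]
[[15,10],[17,0],[21,10],[22,0],[30,18],[34,19],[39,16],[40,17],[47,10],[48,0]]
[[15,10],[17,0],[21,10],[22,0],[30,18],[34,19],[39,16],[40,17],[47,10],[48,0]]
[[15,10],[17,0],[21,10],[22,0],[30,18],[33,20],[38,19],[39,16],[40,17],[47,10],[48,0]]
[[15,10],[17,0],[21,10],[22,15],[30,18],[33,20],[38,19],[39,16],[40,17],[47,10],[48,0]]
[[15,10],[17,0],[21,10],[22,15],[30,18],[33,20],[38,19],[39,16],[40,17],[47,10],[48,0]]
[[15,10],[17,0],[21,10],[22,15],[30,18],[33,20],[38,19],[39,16],[40,17],[47,10],[48,0]]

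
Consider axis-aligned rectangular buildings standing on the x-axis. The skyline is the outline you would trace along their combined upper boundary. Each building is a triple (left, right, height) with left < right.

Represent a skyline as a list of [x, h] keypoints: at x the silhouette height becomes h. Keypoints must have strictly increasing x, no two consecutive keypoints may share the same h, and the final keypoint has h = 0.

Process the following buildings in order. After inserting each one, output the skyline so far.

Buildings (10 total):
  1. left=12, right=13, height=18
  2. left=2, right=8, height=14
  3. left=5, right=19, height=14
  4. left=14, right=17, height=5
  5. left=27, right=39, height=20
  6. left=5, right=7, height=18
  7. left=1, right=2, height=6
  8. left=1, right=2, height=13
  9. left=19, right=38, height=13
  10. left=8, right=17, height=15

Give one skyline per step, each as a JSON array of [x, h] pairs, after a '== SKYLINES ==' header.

== SKYLINES ==
[[12,18],[13,0]]
[[2,14],[8,0],[12,18],[13,0]]
[[2,14],[12,18],[13,14],[19,0]]
[[2,14],[12,18],[13,14],[19,0]]
[[2,14],[12,18],[13,14],[19,0],[27,20],[39,0]]
[[2,14],[5,18],[7,14],[12,18],[13,14],[19,0],[27,20],[39,0]]
[[1,6],[2,14],[5,18],[7,14],[12,18],[13,14],[19,0],[27,20],[39,0]]
[[1,13],[2,14],[5,18],[7,14],[12,18],[13,14],[19,0],[27,20],[39,0]]
[[1,13],[2,14],[5,18],[7,14],[12,18],[13,14],[19,13],[27,20],[39,0]]
[[1,13],[2,14],[5,18],[7,14],[8,15],[12,18],[13,15],[17,14],[19,13],[27,20],[39,0]]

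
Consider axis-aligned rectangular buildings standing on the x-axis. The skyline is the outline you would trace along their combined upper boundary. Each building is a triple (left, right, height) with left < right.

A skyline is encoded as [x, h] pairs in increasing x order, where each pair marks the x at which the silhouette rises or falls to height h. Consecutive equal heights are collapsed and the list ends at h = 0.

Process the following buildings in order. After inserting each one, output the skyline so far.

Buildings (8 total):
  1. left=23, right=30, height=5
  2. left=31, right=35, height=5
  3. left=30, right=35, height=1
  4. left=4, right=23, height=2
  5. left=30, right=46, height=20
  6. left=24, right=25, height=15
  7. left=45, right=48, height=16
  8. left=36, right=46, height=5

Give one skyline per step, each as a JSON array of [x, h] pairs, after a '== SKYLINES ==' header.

== SKYLINES ==
[[23,5],[30,0]]
[[23,5],[30,0],[31,5],[35,0]]
[[23,5],[30,1],[31,5],[35,0]]
[[4,2],[23,5],[30,1],[31,5],[35,0]]
[[4,2],[23,5],[30,20],[46,0]]
[[4,2],[23,5],[24,15],[25,5],[30,20],[46,0]]
[[4,2],[23,5],[24,15],[25,5],[30,20],[46,16],[48,0]]
[[4,2],[23,5],[24,15],[25,5],[30,20],[46,16],[48,0]]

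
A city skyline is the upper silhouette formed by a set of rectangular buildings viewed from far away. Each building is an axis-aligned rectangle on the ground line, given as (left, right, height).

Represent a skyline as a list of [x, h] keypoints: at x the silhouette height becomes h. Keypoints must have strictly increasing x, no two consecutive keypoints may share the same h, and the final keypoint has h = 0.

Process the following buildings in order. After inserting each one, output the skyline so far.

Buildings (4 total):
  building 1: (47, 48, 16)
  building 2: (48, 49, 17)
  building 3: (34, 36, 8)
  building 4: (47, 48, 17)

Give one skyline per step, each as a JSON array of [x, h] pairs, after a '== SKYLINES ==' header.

== SKYLINES ==
[[47,16],[48,0]]
[[47,16],[48,17],[49,0]]
[[34,8],[36,0],[47,16],[48,17],[49,0]]
[[34,8],[36,0],[47,17],[49,0]]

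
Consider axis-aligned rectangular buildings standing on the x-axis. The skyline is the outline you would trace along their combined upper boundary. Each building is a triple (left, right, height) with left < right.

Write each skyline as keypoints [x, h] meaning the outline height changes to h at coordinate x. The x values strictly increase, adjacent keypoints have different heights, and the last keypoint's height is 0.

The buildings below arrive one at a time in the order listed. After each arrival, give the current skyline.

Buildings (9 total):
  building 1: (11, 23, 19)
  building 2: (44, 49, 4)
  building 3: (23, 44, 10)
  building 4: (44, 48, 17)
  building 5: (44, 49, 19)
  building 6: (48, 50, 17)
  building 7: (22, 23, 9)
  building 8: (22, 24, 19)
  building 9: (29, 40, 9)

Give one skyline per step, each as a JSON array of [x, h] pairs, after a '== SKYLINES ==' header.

== SKYLINES ==
[[11,19],[23,0]]
[[11,19],[23,0],[44,4],[49,0]]
[[11,19],[23,10],[44,4],[49,0]]
[[11,19],[23,10],[44,17],[48,4],[49,0]]
[[11,19],[23,10],[44,19],[49,0]]
[[11,19],[23,10],[44,19],[49,17],[50,0]]
[[11,19],[23,10],[44,19],[49,17],[50,0]]
[[11,19],[24,10],[44,19],[49,17],[50,0]]
[[11,19],[24,10],[44,19],[49,17],[50,0]]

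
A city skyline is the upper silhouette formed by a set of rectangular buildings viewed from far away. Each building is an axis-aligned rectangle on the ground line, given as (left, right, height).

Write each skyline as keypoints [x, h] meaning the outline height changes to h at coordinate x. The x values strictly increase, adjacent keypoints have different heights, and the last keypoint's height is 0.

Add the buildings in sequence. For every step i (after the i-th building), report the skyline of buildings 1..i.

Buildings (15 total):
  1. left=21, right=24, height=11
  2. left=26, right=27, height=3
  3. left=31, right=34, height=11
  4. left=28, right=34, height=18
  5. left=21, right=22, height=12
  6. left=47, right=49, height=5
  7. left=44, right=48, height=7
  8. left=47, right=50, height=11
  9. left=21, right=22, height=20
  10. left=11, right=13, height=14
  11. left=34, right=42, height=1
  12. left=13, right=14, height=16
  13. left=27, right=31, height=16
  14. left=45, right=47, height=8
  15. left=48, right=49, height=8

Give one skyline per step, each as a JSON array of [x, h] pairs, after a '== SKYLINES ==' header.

== SKYLINES ==
[[21,11],[24,0]]
[[21,11],[24,0],[26,3],[27,0]]
[[21,11],[24,0],[26,3],[27,0],[31,11],[34,0]]
[[21,11],[24,0],[26,3],[27,0],[28,18],[34,0]]
[[21,12],[22,11],[24,0],[26,3],[27,0],[28,18],[34,0]]
[[21,12],[22,11],[24,0],[26,3],[27,0],[28,18],[34,0],[47,5],[49,0]]
[[21,12],[22,11],[24,0],[26,3],[27,0],[28,18],[34,0],[44,7],[48,5],[49,0]]
[[21,12],[22,11],[24,0],[26,3],[27,0],[28,18],[34,0],[44,7],[47,11],[50,0]]
[[21,20],[22,11],[24,0],[26,3],[27,0],[28,18],[34,0],[44,7],[47,11],[50,0]]
[[11,14],[13,0],[21,20],[22,11],[24,0],[26,3],[27,0],[28,18],[34,0],[44,7],[47,11],[50,0]]
[[11,14],[13,0],[21,20],[22,11],[24,0],[26,3],[27,0],[28,18],[34,1],[42,0],[44,7],[47,11],[50,0]]
[[11,14],[13,16],[14,0],[21,20],[22,11],[24,0],[26,3],[27,0],[28,18],[34,1],[42,0],[44,7],[47,11],[50,0]]
[[11,14],[13,16],[14,0],[21,20],[22,11],[24,0],[26,3],[27,16],[28,18],[34,1],[42,0],[44,7],[47,11],[50,0]]
[[11,14],[13,16],[14,0],[21,20],[22,11],[24,0],[26,3],[27,16],[28,18],[34,1],[42,0],[44,7],[45,8],[47,11],[50,0]]
[[11,14],[13,16],[14,0],[21,20],[22,11],[24,0],[26,3],[27,16],[28,18],[34,1],[42,0],[44,7],[45,8],[47,11],[50,0]]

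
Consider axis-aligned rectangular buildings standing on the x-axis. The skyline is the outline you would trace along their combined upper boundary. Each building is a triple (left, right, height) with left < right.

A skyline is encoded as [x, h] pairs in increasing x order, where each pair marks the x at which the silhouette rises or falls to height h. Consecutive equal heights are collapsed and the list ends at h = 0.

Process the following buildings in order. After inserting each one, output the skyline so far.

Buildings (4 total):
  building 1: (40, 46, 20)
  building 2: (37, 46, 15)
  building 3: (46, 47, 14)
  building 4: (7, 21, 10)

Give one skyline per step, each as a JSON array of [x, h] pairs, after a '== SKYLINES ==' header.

== SKYLINES ==
[[40,20],[46,0]]
[[37,15],[40,20],[46,0]]
[[37,15],[40,20],[46,14],[47,0]]
[[7,10],[21,0],[37,15],[40,20],[46,14],[47,0]]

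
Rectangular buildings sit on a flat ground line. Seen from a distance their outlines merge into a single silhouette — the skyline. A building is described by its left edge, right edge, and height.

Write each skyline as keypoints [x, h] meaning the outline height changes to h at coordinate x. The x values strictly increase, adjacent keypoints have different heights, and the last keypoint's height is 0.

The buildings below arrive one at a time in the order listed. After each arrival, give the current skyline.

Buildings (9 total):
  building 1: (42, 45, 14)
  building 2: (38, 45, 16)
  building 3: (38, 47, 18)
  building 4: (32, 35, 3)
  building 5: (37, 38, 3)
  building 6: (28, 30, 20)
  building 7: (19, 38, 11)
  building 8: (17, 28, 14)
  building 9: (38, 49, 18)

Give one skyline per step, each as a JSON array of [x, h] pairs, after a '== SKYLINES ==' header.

== SKYLINES ==
[[42,14],[45,0]]
[[38,16],[45,0]]
[[38,18],[47,0]]
[[32,3],[35,0],[38,18],[47,0]]
[[32,3],[35,0],[37,3],[38,18],[47,0]]
[[28,20],[30,0],[32,3],[35,0],[37,3],[38,18],[47,0]]
[[19,11],[28,20],[30,11],[38,18],[47,0]]
[[17,14],[28,20],[30,11],[38,18],[47,0]]
[[17,14],[28,20],[30,11],[38,18],[49,0]]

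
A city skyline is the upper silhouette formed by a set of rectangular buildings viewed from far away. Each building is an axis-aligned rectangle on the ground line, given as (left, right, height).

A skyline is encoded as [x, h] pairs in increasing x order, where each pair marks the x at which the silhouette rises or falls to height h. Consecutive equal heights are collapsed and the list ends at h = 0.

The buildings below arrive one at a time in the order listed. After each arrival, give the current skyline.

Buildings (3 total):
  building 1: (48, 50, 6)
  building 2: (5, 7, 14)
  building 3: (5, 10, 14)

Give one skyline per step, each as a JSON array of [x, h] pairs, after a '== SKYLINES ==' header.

== SKYLINES ==
[[48,6],[50,0]]
[[5,14],[7,0],[48,6],[50,0]]
[[5,14],[10,0],[48,6],[50,0]]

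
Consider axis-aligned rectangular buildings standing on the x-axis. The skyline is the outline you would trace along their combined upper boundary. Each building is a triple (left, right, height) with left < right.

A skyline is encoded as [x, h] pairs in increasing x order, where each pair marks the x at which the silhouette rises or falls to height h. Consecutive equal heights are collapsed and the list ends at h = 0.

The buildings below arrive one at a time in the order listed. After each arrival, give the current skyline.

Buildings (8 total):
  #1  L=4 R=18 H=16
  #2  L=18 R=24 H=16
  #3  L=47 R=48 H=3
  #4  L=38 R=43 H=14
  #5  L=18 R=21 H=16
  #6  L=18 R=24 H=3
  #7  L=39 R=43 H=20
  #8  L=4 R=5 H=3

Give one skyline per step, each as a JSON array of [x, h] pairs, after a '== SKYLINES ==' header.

== SKYLINES ==
[[4,16],[18,0]]
[[4,16],[24,0]]
[[4,16],[24,0],[47,3],[48,0]]
[[4,16],[24,0],[38,14],[43,0],[47,3],[48,0]]
[[4,16],[24,0],[38,14],[43,0],[47,3],[48,0]]
[[4,16],[24,0],[38,14],[43,0],[47,3],[48,0]]
[[4,16],[24,0],[38,14],[39,20],[43,0],[47,3],[48,0]]
[[4,16],[24,0],[38,14],[39,20],[43,0],[47,3],[48,0]]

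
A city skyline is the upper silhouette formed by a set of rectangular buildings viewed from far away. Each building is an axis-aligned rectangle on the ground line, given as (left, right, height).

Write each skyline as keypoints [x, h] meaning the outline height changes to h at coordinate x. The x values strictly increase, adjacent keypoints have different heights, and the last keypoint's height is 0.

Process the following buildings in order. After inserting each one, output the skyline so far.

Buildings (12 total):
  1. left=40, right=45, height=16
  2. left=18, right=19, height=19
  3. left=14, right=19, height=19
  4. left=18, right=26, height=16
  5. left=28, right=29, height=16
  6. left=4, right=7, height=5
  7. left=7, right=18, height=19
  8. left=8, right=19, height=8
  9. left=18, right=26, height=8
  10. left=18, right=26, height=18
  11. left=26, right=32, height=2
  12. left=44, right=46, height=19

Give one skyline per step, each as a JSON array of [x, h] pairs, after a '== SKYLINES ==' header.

== SKYLINES ==
[[40,16],[45,0]]
[[18,19],[19,0],[40,16],[45,0]]
[[14,19],[19,0],[40,16],[45,0]]
[[14,19],[19,16],[26,0],[40,16],[45,0]]
[[14,19],[19,16],[26,0],[28,16],[29,0],[40,16],[45,0]]
[[4,5],[7,0],[14,19],[19,16],[26,0],[28,16],[29,0],[40,16],[45,0]]
[[4,5],[7,19],[19,16],[26,0],[28,16],[29,0],[40,16],[45,0]]
[[4,5],[7,19],[19,16],[26,0],[28,16],[29,0],[40,16],[45,0]]
[[4,5],[7,19],[19,16],[26,0],[28,16],[29,0],[40,16],[45,0]]
[[4,5],[7,19],[19,18],[26,0],[28,16],[29,0],[40,16],[45,0]]
[[4,5],[7,19],[19,18],[26,2],[28,16],[29,2],[32,0],[40,16],[45,0]]
[[4,5],[7,19],[19,18],[26,2],[28,16],[29,2],[32,0],[40,16],[44,19],[46,0]]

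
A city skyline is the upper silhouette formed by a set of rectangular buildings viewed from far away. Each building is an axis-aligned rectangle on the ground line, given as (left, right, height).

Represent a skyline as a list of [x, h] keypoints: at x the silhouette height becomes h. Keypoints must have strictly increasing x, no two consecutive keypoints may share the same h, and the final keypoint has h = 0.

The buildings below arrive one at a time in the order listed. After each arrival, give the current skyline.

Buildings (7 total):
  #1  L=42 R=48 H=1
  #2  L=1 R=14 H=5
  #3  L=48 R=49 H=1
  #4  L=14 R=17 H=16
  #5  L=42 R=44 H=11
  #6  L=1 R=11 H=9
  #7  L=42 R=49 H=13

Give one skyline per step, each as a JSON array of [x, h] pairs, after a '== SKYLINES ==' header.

== SKYLINES ==
[[42,1],[48,0]]
[[1,5],[14,0],[42,1],[48,0]]
[[1,5],[14,0],[42,1],[49,0]]
[[1,5],[14,16],[17,0],[42,1],[49,0]]
[[1,5],[14,16],[17,0],[42,11],[44,1],[49,0]]
[[1,9],[11,5],[14,16],[17,0],[42,11],[44,1],[49,0]]
[[1,9],[11,5],[14,16],[17,0],[42,13],[49,0]]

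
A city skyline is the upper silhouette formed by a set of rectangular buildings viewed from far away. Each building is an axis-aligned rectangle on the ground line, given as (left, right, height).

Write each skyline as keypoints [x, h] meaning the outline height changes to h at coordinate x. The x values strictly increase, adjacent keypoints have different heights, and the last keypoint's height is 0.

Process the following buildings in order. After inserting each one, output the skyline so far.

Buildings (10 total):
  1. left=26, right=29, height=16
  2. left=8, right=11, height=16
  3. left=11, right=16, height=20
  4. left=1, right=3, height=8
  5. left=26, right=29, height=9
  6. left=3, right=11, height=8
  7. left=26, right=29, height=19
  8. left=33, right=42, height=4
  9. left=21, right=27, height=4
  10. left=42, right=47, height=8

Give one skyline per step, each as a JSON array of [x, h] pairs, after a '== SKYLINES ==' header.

== SKYLINES ==
[[26,16],[29,0]]
[[8,16],[11,0],[26,16],[29,0]]
[[8,16],[11,20],[16,0],[26,16],[29,0]]
[[1,8],[3,0],[8,16],[11,20],[16,0],[26,16],[29,0]]
[[1,8],[3,0],[8,16],[11,20],[16,0],[26,16],[29,0]]
[[1,8],[8,16],[11,20],[16,0],[26,16],[29,0]]
[[1,8],[8,16],[11,20],[16,0],[26,19],[29,0]]
[[1,8],[8,16],[11,20],[16,0],[26,19],[29,0],[33,4],[42,0]]
[[1,8],[8,16],[11,20],[16,0],[21,4],[26,19],[29,0],[33,4],[42,0]]
[[1,8],[8,16],[11,20],[16,0],[21,4],[26,19],[29,0],[33,4],[42,8],[47,0]]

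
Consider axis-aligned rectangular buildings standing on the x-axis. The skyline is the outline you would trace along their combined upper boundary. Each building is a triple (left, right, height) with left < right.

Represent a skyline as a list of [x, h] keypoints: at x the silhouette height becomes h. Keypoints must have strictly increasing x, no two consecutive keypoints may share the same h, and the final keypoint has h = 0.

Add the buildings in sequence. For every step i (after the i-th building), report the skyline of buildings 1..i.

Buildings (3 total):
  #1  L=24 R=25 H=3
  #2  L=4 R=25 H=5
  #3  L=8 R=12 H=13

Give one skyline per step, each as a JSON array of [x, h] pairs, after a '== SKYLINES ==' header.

== SKYLINES ==
[[24,3],[25,0]]
[[4,5],[25,0]]
[[4,5],[8,13],[12,5],[25,0]]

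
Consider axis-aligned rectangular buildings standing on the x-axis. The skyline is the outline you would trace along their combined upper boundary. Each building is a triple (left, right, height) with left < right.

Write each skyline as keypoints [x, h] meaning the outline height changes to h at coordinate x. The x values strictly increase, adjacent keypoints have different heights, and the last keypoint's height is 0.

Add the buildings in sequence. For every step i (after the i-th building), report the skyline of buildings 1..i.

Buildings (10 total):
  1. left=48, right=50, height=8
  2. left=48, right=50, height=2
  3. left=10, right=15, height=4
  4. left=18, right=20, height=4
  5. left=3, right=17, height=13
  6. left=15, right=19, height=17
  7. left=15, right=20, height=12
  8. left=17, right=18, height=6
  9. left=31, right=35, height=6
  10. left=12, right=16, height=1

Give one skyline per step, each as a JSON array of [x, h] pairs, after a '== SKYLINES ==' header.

== SKYLINES ==
[[48,8],[50,0]]
[[48,8],[50,0]]
[[10,4],[15,0],[48,8],[50,0]]
[[10,4],[15,0],[18,4],[20,0],[48,8],[50,0]]
[[3,13],[17,0],[18,4],[20,0],[48,8],[50,0]]
[[3,13],[15,17],[19,4],[20,0],[48,8],[50,0]]
[[3,13],[15,17],[19,12],[20,0],[48,8],[50,0]]
[[3,13],[15,17],[19,12],[20,0],[48,8],[50,0]]
[[3,13],[15,17],[19,12],[20,0],[31,6],[35,0],[48,8],[50,0]]
[[3,13],[15,17],[19,12],[20,0],[31,6],[35,0],[48,8],[50,0]]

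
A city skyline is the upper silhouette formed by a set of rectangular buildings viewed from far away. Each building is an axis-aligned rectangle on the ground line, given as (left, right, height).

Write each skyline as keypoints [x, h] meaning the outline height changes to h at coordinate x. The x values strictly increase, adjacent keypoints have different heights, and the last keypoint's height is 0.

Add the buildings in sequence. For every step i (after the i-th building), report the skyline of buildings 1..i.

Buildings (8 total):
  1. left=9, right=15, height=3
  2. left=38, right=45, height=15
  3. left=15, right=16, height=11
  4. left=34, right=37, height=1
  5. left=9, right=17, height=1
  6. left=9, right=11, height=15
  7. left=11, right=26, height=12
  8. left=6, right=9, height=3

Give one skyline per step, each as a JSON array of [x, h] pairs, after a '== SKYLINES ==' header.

== SKYLINES ==
[[9,3],[15,0]]
[[9,3],[15,0],[38,15],[45,0]]
[[9,3],[15,11],[16,0],[38,15],[45,0]]
[[9,3],[15,11],[16,0],[34,1],[37,0],[38,15],[45,0]]
[[9,3],[15,11],[16,1],[17,0],[34,1],[37,0],[38,15],[45,0]]
[[9,15],[11,3],[15,11],[16,1],[17,0],[34,1],[37,0],[38,15],[45,0]]
[[9,15],[11,12],[26,0],[34,1],[37,0],[38,15],[45,0]]
[[6,3],[9,15],[11,12],[26,0],[34,1],[37,0],[38,15],[45,0]]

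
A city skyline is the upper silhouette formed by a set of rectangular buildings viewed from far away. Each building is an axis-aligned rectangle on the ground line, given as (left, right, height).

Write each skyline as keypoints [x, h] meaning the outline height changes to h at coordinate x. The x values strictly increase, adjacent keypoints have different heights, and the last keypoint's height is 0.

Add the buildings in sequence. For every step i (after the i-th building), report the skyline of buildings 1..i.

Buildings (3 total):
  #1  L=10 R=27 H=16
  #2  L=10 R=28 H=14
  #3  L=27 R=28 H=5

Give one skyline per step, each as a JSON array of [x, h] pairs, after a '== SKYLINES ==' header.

== SKYLINES ==
[[10,16],[27,0]]
[[10,16],[27,14],[28,0]]
[[10,16],[27,14],[28,0]]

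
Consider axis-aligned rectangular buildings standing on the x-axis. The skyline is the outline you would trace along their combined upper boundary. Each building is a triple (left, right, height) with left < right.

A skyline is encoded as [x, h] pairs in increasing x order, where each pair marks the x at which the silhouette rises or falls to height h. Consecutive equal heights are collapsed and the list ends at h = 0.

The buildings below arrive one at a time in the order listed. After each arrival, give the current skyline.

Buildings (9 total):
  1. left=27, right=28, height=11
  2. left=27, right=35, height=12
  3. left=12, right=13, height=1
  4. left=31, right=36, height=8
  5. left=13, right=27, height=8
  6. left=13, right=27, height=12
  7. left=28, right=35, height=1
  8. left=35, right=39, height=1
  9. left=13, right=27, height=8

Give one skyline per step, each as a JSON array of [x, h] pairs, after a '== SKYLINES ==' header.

== SKYLINES ==
[[27,11],[28,0]]
[[27,12],[35,0]]
[[12,1],[13,0],[27,12],[35,0]]
[[12,1],[13,0],[27,12],[35,8],[36,0]]
[[12,1],[13,8],[27,12],[35,8],[36,0]]
[[12,1],[13,12],[35,8],[36,0]]
[[12,1],[13,12],[35,8],[36,0]]
[[12,1],[13,12],[35,8],[36,1],[39,0]]
[[12,1],[13,12],[35,8],[36,1],[39,0]]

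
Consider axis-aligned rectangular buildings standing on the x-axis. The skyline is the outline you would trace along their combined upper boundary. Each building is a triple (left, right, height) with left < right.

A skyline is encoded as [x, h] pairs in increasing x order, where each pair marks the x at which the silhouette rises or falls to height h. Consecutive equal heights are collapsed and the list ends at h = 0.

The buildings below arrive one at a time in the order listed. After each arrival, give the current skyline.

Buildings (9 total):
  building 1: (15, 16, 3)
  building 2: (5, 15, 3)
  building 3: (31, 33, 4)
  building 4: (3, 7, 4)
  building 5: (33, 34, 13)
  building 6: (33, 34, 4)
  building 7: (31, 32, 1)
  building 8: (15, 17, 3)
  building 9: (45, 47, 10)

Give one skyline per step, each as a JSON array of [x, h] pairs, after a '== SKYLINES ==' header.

== SKYLINES ==
[[15,3],[16,0]]
[[5,3],[16,0]]
[[5,3],[16,0],[31,4],[33,0]]
[[3,4],[7,3],[16,0],[31,4],[33,0]]
[[3,4],[7,3],[16,0],[31,4],[33,13],[34,0]]
[[3,4],[7,3],[16,0],[31,4],[33,13],[34,0]]
[[3,4],[7,3],[16,0],[31,4],[33,13],[34,0]]
[[3,4],[7,3],[17,0],[31,4],[33,13],[34,0]]
[[3,4],[7,3],[17,0],[31,4],[33,13],[34,0],[45,10],[47,0]]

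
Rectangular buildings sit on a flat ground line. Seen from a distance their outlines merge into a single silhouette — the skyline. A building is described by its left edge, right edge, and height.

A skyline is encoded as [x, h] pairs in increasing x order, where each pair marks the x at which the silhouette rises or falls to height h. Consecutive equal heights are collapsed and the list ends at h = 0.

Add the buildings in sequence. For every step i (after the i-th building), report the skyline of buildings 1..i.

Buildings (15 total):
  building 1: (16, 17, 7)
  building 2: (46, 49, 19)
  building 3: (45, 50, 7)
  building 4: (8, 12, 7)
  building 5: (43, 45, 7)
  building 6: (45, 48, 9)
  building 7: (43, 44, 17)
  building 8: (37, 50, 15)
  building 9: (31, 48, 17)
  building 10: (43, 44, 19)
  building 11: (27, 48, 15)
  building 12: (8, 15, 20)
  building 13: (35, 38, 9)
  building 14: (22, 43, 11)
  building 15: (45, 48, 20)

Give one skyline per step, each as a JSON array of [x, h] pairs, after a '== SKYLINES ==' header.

== SKYLINES ==
[[16,7],[17,0]]
[[16,7],[17,0],[46,19],[49,0]]
[[16,7],[17,0],[45,7],[46,19],[49,7],[50,0]]
[[8,7],[12,0],[16,7],[17,0],[45,7],[46,19],[49,7],[50,0]]
[[8,7],[12,0],[16,7],[17,0],[43,7],[46,19],[49,7],[50,0]]
[[8,7],[12,0],[16,7],[17,0],[43,7],[45,9],[46,19],[49,7],[50,0]]
[[8,7],[12,0],[16,7],[17,0],[43,17],[44,7],[45,9],[46,19],[49,7],[50,0]]
[[8,7],[12,0],[16,7],[17,0],[37,15],[43,17],[44,15],[46,19],[49,15],[50,0]]
[[8,7],[12,0],[16,7],[17,0],[31,17],[46,19],[49,15],[50,0]]
[[8,7],[12,0],[16,7],[17,0],[31,17],[43,19],[44,17],[46,19],[49,15],[50,0]]
[[8,7],[12,0],[16,7],[17,0],[27,15],[31,17],[43,19],[44,17],[46,19],[49,15],[50,0]]
[[8,20],[15,0],[16,7],[17,0],[27,15],[31,17],[43,19],[44,17],[46,19],[49,15],[50,0]]
[[8,20],[15,0],[16,7],[17,0],[27,15],[31,17],[43,19],[44,17],[46,19],[49,15],[50,0]]
[[8,20],[15,0],[16,7],[17,0],[22,11],[27,15],[31,17],[43,19],[44,17],[46,19],[49,15],[50,0]]
[[8,20],[15,0],[16,7],[17,0],[22,11],[27,15],[31,17],[43,19],[44,17],[45,20],[48,19],[49,15],[50,0]]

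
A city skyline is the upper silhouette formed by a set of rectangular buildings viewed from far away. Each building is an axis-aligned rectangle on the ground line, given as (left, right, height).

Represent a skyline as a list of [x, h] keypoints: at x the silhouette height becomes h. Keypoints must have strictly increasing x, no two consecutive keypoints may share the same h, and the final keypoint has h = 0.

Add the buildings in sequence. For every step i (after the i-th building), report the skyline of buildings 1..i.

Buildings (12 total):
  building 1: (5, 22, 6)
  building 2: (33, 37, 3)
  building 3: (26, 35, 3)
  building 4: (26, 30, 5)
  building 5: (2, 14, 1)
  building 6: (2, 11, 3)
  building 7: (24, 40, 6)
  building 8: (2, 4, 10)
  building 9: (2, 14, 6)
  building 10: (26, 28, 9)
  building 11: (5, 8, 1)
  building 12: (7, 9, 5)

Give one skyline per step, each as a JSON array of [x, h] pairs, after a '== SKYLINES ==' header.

== SKYLINES ==
[[5,6],[22,0]]
[[5,6],[22,0],[33,3],[37,0]]
[[5,6],[22,0],[26,3],[37,0]]
[[5,6],[22,0],[26,5],[30,3],[37,0]]
[[2,1],[5,6],[22,0],[26,5],[30,3],[37,0]]
[[2,3],[5,6],[22,0],[26,5],[30,3],[37,0]]
[[2,3],[5,6],[22,0],[24,6],[40,0]]
[[2,10],[4,3],[5,6],[22,0],[24,6],[40,0]]
[[2,10],[4,6],[22,0],[24,6],[40,0]]
[[2,10],[4,6],[22,0],[24,6],[26,9],[28,6],[40,0]]
[[2,10],[4,6],[22,0],[24,6],[26,9],[28,6],[40,0]]
[[2,10],[4,6],[22,0],[24,6],[26,9],[28,6],[40,0]]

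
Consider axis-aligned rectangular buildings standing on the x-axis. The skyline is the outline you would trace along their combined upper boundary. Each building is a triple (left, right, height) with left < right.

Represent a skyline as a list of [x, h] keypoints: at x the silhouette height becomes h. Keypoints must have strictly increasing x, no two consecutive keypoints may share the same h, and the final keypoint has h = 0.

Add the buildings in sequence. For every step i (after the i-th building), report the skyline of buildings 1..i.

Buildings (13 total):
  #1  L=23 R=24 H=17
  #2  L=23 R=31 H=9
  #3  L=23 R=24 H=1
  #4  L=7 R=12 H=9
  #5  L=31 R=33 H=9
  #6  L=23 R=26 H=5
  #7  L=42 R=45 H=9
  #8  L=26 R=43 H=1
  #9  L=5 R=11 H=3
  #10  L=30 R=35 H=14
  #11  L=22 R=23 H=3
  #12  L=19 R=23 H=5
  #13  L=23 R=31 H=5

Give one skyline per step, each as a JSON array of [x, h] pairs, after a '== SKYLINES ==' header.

== SKYLINES ==
[[23,17],[24,0]]
[[23,17],[24,9],[31,0]]
[[23,17],[24,9],[31,0]]
[[7,9],[12,0],[23,17],[24,9],[31,0]]
[[7,9],[12,0],[23,17],[24,9],[33,0]]
[[7,9],[12,0],[23,17],[24,9],[33,0]]
[[7,9],[12,0],[23,17],[24,9],[33,0],[42,9],[45,0]]
[[7,9],[12,0],[23,17],[24,9],[33,1],[42,9],[45,0]]
[[5,3],[7,9],[12,0],[23,17],[24,9],[33,1],[42,9],[45,0]]
[[5,3],[7,9],[12,0],[23,17],[24,9],[30,14],[35,1],[42,9],[45,0]]
[[5,3],[7,9],[12,0],[22,3],[23,17],[24,9],[30,14],[35,1],[42,9],[45,0]]
[[5,3],[7,9],[12,0],[19,5],[23,17],[24,9],[30,14],[35,1],[42,9],[45,0]]
[[5,3],[7,9],[12,0],[19,5],[23,17],[24,9],[30,14],[35,1],[42,9],[45,0]]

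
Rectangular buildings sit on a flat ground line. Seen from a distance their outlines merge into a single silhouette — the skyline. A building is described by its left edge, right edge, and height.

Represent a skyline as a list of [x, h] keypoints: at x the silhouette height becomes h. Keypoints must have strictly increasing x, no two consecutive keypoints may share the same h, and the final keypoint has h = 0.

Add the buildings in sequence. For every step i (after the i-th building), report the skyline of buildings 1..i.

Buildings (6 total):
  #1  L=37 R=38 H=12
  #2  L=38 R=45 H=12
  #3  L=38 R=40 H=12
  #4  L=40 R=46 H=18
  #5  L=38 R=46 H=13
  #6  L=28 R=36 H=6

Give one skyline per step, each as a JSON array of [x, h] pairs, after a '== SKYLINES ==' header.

== SKYLINES ==
[[37,12],[38,0]]
[[37,12],[45,0]]
[[37,12],[45,0]]
[[37,12],[40,18],[46,0]]
[[37,12],[38,13],[40,18],[46,0]]
[[28,6],[36,0],[37,12],[38,13],[40,18],[46,0]]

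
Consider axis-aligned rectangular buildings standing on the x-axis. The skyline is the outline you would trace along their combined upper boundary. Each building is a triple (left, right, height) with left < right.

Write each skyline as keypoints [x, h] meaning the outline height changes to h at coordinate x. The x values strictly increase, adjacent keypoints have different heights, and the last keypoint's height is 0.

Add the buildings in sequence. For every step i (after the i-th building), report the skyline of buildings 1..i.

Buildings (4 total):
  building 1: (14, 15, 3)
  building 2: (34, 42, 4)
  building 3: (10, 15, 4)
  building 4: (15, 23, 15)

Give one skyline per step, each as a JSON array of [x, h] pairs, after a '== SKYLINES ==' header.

== SKYLINES ==
[[14,3],[15,0]]
[[14,3],[15,0],[34,4],[42,0]]
[[10,4],[15,0],[34,4],[42,0]]
[[10,4],[15,15],[23,0],[34,4],[42,0]]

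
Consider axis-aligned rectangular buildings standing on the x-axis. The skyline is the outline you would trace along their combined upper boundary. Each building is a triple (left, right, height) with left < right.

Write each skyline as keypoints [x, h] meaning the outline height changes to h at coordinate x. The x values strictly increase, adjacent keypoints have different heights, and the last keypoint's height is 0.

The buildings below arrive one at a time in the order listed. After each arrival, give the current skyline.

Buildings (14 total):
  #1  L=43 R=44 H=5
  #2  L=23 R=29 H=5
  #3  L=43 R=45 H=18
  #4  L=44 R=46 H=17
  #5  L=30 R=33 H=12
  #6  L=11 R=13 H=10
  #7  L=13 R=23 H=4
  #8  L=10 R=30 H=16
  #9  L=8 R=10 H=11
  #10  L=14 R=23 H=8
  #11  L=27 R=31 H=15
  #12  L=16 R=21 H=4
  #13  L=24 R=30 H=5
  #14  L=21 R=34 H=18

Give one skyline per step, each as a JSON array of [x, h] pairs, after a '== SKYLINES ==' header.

== SKYLINES ==
[[43,5],[44,0]]
[[23,5],[29,0],[43,5],[44,0]]
[[23,5],[29,0],[43,18],[45,0]]
[[23,5],[29,0],[43,18],[45,17],[46,0]]
[[23,5],[29,0],[30,12],[33,0],[43,18],[45,17],[46,0]]
[[11,10],[13,0],[23,5],[29,0],[30,12],[33,0],[43,18],[45,17],[46,0]]
[[11,10],[13,4],[23,5],[29,0],[30,12],[33,0],[43,18],[45,17],[46,0]]
[[10,16],[30,12],[33,0],[43,18],[45,17],[46,0]]
[[8,11],[10,16],[30,12],[33,0],[43,18],[45,17],[46,0]]
[[8,11],[10,16],[30,12],[33,0],[43,18],[45,17],[46,0]]
[[8,11],[10,16],[30,15],[31,12],[33,0],[43,18],[45,17],[46,0]]
[[8,11],[10,16],[30,15],[31,12],[33,0],[43,18],[45,17],[46,0]]
[[8,11],[10,16],[30,15],[31,12],[33,0],[43,18],[45,17],[46,0]]
[[8,11],[10,16],[21,18],[34,0],[43,18],[45,17],[46,0]]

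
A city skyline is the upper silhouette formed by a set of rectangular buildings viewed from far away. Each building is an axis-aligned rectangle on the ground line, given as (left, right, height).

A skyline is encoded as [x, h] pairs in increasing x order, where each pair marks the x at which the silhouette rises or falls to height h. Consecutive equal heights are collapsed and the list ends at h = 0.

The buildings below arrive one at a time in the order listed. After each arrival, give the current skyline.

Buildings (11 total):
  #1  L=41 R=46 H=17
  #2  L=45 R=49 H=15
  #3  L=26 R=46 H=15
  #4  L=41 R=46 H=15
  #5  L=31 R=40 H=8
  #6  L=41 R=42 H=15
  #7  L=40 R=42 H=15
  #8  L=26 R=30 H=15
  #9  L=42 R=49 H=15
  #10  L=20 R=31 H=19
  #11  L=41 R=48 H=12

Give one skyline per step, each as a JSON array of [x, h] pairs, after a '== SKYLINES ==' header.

== SKYLINES ==
[[41,17],[46,0]]
[[41,17],[46,15],[49,0]]
[[26,15],[41,17],[46,15],[49,0]]
[[26,15],[41,17],[46,15],[49,0]]
[[26,15],[41,17],[46,15],[49,0]]
[[26,15],[41,17],[46,15],[49,0]]
[[26,15],[41,17],[46,15],[49,0]]
[[26,15],[41,17],[46,15],[49,0]]
[[26,15],[41,17],[46,15],[49,0]]
[[20,19],[31,15],[41,17],[46,15],[49,0]]
[[20,19],[31,15],[41,17],[46,15],[49,0]]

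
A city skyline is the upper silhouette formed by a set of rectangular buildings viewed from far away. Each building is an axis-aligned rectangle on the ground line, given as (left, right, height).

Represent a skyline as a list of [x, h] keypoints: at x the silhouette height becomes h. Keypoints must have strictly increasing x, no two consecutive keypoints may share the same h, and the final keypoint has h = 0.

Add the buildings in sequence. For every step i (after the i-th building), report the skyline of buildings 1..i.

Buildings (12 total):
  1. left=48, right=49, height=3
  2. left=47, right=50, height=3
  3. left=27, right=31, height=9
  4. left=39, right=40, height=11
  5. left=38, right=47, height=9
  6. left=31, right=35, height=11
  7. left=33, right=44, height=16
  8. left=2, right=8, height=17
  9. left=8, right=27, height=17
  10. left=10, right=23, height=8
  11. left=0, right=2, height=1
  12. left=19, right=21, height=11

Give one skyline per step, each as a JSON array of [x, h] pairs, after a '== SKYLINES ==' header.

== SKYLINES ==
[[48,3],[49,0]]
[[47,3],[50,0]]
[[27,9],[31,0],[47,3],[50,0]]
[[27,9],[31,0],[39,11],[40,0],[47,3],[50,0]]
[[27,9],[31,0],[38,9],[39,11],[40,9],[47,3],[50,0]]
[[27,9],[31,11],[35,0],[38,9],[39,11],[40,9],[47,3],[50,0]]
[[27,9],[31,11],[33,16],[44,9],[47,3],[50,0]]
[[2,17],[8,0],[27,9],[31,11],[33,16],[44,9],[47,3],[50,0]]
[[2,17],[27,9],[31,11],[33,16],[44,9],[47,3],[50,0]]
[[2,17],[27,9],[31,11],[33,16],[44,9],[47,3],[50,0]]
[[0,1],[2,17],[27,9],[31,11],[33,16],[44,9],[47,3],[50,0]]
[[0,1],[2,17],[27,9],[31,11],[33,16],[44,9],[47,3],[50,0]]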